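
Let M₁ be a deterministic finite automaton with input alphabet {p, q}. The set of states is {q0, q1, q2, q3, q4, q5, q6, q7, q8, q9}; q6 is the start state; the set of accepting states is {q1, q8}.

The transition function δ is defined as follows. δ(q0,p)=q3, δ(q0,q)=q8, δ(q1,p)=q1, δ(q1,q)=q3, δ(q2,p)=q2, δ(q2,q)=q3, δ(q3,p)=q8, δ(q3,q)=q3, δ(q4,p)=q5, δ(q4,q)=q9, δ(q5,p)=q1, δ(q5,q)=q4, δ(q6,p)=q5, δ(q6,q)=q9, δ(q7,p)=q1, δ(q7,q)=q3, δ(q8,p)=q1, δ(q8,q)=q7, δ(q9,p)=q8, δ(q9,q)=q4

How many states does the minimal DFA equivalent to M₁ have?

First remove the unreachable states {q0,q2}; 8 states remain.
Start with accepting vs non-accepting: {q1,q8} | {q3,q4,q5,q6,q7,q9}.
On input p, block {q3,q4,q5,q6,q7,q9} splits into {q3,q5,q7,q9} and {q4,q6}.
Refine {q3,q5,q7,q9} on symbol q: members go to different blocks, giving {q3,q7} and {q5,q9}.
Stable partition: {q1,q8} | {q3,q7} | {q4,q6} | {q5,q9} — 4 equivalence classes.

4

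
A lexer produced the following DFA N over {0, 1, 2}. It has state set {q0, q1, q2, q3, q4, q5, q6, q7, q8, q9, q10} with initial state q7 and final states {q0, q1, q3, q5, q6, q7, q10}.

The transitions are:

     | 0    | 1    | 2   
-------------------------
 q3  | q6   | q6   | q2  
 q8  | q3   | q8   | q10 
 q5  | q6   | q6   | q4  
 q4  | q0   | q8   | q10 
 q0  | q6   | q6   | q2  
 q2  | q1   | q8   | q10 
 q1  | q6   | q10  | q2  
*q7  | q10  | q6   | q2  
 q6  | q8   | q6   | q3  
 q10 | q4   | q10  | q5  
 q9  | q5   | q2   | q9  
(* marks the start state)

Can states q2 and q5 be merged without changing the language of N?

States {q9} cannot be reached from the start state, so discard them.
Start with accepting vs non-accepting: {q0,q1,q3,q5,q6,q7,q10} | {q2,q4,q8}.
Split {q0,q1,q3,q5,q6,q7,q10} by δ(·,0) → {q0,q1,q3,q5,q7} and {q6,q10}.
Stable partition: {q0,q1,q3,q5,q7} | {q2,q4,q8} | {q6,q10} — 3 equivalence classes.
q2 and q5 end up in different blocks, so they are distinguishable. For instance, the string 'ε' is accepted from only q5.

No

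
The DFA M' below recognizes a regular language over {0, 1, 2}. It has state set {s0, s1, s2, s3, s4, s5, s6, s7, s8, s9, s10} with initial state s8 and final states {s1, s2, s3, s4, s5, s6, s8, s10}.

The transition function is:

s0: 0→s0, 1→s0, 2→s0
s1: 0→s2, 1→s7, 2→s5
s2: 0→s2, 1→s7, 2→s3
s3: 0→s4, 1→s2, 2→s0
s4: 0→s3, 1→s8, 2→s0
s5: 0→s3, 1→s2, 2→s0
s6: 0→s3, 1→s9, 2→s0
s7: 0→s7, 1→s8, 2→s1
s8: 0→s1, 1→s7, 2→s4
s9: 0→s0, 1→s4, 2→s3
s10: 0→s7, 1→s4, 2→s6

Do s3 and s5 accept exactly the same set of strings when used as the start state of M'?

Yes

First remove the unreachable states {s6,s9,s10}; 8 states remain.
P0 = {s1,s2,s3,s4,s5,s8} | {s0,s7}.
Refine {s1,s2,s3,s4,s5,s8} on symbol 1: members go to different blocks, giving {s1,s2,s8} and {s3,s4,s5}.
On input 1, block {s0,s7} splits into {s0} and {s7}.
The partition is now stable with 4 blocks: {s1,s2,s8} | {s0} | {s3,s4,s5} | {s7}.
s3 and s5 lie in the same block of the stable partition, so they are equivalent — no string distinguishes them.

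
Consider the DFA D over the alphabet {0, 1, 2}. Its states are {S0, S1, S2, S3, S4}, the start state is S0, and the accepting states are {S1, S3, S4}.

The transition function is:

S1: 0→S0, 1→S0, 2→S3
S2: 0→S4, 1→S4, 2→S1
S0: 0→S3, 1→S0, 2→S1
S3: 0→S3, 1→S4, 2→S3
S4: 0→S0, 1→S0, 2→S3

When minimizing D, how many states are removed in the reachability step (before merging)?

Starting at S0 and following transitions, the reachable set is {S0, S1, S3, S4}. That leaves S2 unreachable — 1 in total.

1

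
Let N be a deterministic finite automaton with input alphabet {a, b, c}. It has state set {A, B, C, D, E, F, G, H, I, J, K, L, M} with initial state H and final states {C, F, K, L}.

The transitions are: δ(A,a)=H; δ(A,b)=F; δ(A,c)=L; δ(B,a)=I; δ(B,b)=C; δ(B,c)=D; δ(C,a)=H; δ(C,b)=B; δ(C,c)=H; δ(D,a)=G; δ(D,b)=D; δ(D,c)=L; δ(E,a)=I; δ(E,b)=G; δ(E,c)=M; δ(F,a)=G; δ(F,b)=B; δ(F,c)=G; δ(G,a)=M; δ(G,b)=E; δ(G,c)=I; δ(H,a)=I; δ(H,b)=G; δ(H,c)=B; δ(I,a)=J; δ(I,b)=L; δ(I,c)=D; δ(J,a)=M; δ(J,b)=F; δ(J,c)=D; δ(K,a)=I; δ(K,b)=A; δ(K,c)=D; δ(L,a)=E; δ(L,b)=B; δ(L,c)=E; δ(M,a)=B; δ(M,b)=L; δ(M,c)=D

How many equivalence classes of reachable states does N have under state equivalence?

Reachable states from the start: {B,C,D,E,F,G,H,I,J,L,M}. Unreachable: {A,K} — drop them.
Start with accepting vs non-accepting: {C,F,L} | {B,D,E,G,H,I,J,M}.
On input b, block {B,D,E,G,H,I,J,M} splits into {B,I,J,M} and {D,E,G,H}.
Split {D,E,G,H} by δ(·,a) → {E,G,H} and {D}.
Stable partition: {C,F,L} | {B,I,J,M} | {E,G,H} | {D} — 4 equivalence classes.

4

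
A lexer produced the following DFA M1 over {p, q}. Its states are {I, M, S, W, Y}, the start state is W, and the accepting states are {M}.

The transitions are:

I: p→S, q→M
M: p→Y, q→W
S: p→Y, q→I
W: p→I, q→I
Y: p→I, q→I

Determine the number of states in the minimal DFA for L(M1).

All states are reachable from the start state.
Initial partition by acceptance: {M} | {I,S,W,Y}.
Split {I,S,W,Y} by δ(·,q) → {S,W,Y} and {I}.
Refine {S,W,Y} on symbol p: members go to different blocks, giving {W,Y} and {S}.
The partition is now stable with 4 blocks: {M} | {W,Y} | {I} | {S}.

4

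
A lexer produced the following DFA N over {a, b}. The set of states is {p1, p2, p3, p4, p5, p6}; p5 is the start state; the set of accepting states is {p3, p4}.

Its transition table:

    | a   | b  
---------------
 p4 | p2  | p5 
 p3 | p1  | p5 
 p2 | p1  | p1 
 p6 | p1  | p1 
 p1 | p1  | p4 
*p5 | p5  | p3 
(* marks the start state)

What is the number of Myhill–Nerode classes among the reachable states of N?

5

States {p6} cannot be reached from the start state, so discard them.
Initial partition by acceptance: {p3,p4} | {p1,p2,p5}.
Refine {p1,p2,p5} on symbol b: members go to different blocks, giving {p1,p5} and {p2}.
Split {p3,p4} by δ(·,a) → {p3} and {p4}.
Split {p1,p5} by δ(·,b) → {p1} and {p5}.
No further refinement is possible. Final partition (5 blocks): {p3} | {p1} | {p2} | {p4} | {p5}.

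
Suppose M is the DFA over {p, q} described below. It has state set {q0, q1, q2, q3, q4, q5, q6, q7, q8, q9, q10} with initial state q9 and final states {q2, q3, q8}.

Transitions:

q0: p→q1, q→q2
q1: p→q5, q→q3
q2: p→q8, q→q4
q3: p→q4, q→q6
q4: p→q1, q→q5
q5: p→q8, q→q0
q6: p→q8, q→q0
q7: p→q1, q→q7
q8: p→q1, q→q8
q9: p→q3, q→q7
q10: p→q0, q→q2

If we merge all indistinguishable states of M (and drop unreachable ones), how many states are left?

9

States {q10} cannot be reached from the start state, so discard them.
P0 = {q2,q3,q8} | {q0,q1,q4,q5,q6,q7,q9}.
Refine {q2,q3,q8} on symbol p: members go to different blocks, giving {q3,q8} and {q2}.
Split {q3,q8} by δ(·,q) → {q3} and {q8}.
On input p, block {q0,q1,q4,q5,q6,q7,q9} splits into {q0,q1,q4,q7} and {q5,q6} and {q9}.
Refine {q0,q1,q4,q7} on symbol p: members go to different blocks, giving {q0,q4,q7} and {q1}.
Refine {q0,q4,q7} on symbol q: members go to different blocks, giving {q0} and {q4} and {q7}.
The partition is now stable with 9 blocks: {q3} | {q0} | {q2} | {q8} | {q5,q6} | {q9} | {q1} | {q4} | {q7}.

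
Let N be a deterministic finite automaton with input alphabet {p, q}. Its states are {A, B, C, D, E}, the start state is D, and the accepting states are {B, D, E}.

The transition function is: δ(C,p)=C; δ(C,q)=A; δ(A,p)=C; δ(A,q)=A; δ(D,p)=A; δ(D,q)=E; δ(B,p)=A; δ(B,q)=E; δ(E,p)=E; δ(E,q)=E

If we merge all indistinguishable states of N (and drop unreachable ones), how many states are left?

First remove the unreachable states {B}; 4 states remain.
P0 = {D,E} | {A,C}.
Refine {D,E} on symbol p: members go to different blocks, giving {D} and {E}.
The partition is now stable with 3 blocks: {D} | {A,C} | {E}.

3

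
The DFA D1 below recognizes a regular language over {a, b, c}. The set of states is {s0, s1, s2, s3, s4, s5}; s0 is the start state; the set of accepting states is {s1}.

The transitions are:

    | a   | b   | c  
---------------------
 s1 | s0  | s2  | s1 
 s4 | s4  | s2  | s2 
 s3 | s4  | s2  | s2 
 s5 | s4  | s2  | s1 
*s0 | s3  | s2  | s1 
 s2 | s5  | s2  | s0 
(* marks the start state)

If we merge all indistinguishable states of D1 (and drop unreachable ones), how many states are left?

4

P0 = {s1} | {s0,s2,s3,s4,s5}.
Split {s0,s2,s3,s4,s5} by δ(·,c) → {s2,s3,s4} and {s0,s5}.
Refine {s2,s3,s4} on symbol a: members go to different blocks, giving {s3,s4} and {s2}.
No further refinement is possible. Final partition (4 blocks): {s1} | {s3,s4} | {s0,s5} | {s2}.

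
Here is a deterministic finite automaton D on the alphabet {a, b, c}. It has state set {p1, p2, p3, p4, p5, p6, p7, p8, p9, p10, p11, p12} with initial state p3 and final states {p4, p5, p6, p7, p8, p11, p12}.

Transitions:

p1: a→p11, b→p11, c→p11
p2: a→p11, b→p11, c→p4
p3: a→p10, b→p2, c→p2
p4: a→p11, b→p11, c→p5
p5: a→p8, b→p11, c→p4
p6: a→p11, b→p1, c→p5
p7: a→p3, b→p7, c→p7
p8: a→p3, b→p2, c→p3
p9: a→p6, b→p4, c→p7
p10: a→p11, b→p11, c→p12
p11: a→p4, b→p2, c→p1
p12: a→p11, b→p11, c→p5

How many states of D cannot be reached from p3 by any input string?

3

Starting at p3 and following transitions, the reachable set is {p1, p2, p3, p4, p5, p8, p10, p11, p12}. That leaves p6, p7, p9 unreachable — 3 in total.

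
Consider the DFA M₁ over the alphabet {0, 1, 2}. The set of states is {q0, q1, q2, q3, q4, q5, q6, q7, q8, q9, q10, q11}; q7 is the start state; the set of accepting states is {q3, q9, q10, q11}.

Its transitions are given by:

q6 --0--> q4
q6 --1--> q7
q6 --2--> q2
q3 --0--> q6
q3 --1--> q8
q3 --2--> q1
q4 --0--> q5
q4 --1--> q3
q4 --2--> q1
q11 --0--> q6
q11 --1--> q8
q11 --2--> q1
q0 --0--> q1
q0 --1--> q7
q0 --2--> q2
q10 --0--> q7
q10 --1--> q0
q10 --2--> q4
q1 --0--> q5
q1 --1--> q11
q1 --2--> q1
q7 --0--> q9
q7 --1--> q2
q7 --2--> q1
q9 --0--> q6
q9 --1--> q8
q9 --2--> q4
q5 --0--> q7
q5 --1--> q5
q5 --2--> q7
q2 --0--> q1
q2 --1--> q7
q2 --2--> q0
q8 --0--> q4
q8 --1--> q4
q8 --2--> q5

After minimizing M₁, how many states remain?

First remove the unreachable states {q10}; 11 states remain.
Initial partition by acceptance: {q3,q9,q11} | {q0,q1,q2,q4,q5,q6,q7,q8}.
Refine {q0,q1,q2,q4,q5,q6,q7,q8} on symbol 0: members go to different blocks, giving {q0,q1,q2,q4,q5,q6,q8} and {q7}.
Split {q0,q1,q2,q4,q5,q6,q8} by δ(·,0) → {q0,q1,q2,q4,q6,q8} and {q5}.
Refine {q0,q1,q2,q4,q6,q8} on symbol 0: members go to different blocks, giving {q0,q2,q6,q8} and {q1,q4}.
Split {q0,q2,q6,q8} by δ(·,1) → {q0,q2,q6} and {q8}.
Stable partition: {q3,q9,q11} | {q0,q2,q6} | {q7} | {q5} | {q1,q4} | {q8} — 6 equivalence classes.

6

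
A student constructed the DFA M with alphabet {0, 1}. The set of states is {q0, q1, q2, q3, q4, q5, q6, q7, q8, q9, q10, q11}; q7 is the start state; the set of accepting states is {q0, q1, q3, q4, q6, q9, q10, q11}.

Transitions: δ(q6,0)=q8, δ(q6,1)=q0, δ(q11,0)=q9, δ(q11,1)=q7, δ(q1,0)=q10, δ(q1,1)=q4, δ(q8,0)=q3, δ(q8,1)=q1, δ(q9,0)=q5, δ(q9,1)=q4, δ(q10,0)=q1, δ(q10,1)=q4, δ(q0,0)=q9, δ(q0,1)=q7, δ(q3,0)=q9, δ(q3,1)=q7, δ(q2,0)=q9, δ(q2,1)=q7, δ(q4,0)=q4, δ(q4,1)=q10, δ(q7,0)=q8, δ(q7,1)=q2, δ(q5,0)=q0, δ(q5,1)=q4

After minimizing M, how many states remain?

First remove the unreachable states {q6,q11}; 10 states remain.
Start with accepting vs non-accepting: {q0,q1,q3,q4,q9,q10} | {q2,q5,q7,q8}.
On input 0, block {q0,q1,q3,q4,q9,q10} splits into {q0,q1,q3,q4,q10} and {q9}.
On input 0, block {q0,q1,q3,q4,q10} splits into {q1,q4,q10} and {q0,q3}.
On input 0, block {q2,q5,q7,q8} splits into {q5,q8} and {q2} and {q7}.
No further refinement is possible. Final partition (6 blocks): {q1,q4,q10} | {q5,q8} | {q9} | {q0,q3} | {q2} | {q7}.

6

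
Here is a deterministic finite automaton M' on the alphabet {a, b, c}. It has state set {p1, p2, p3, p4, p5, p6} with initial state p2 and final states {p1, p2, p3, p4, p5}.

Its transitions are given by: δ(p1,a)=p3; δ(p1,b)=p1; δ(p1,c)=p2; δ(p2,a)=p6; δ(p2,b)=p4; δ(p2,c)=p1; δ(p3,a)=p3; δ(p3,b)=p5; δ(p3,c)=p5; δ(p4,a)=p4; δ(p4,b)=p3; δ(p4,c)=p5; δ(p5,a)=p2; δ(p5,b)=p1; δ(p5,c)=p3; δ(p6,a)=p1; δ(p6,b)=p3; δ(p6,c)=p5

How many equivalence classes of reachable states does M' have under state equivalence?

Every state is reachable, so we keep all 6.
Initial partition by acceptance: {p1,p2,p3,p4,p5} | {p6}.
Split {p1,p2,p3,p4,p5} by δ(·,a) → {p1,p3,p4,p5} and {p2}.
Refine {p1,p3,p4,p5} on symbol a: members go to different blocks, giving {p1,p3,p4} and {p5}.
Split {p1,p3,p4} by δ(·,b) → {p1,p4} and {p3}.
Refine {p1,p4} on symbol a: members go to different blocks, giving {p1} and {p4}.
Stable partition: {p1} | {p6} | {p2} | {p5} | {p3} | {p4} — 6 equivalence classes.

6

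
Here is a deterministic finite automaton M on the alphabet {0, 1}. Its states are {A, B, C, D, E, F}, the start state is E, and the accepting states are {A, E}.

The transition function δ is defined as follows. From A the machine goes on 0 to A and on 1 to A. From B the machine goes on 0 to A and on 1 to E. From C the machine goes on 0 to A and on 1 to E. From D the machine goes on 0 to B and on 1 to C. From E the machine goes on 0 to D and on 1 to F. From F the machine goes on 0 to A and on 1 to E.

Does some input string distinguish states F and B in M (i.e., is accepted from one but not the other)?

All states are reachable from the start state.
Initial partition by acceptance: {A,E} | {B,C,D,F}.
Refine {A,E} on symbol 0: members go to different blocks, giving {A} and {E}.
Refine {B,C,D,F} on symbol 0: members go to different blocks, giving {B,C,F} and {D}.
No further refinement is possible. Final partition (4 blocks): {A} | {B,C,F} | {E} | {D}.
F and B lie in the same block of the stable partition, so they are equivalent — no string distinguishes them.

No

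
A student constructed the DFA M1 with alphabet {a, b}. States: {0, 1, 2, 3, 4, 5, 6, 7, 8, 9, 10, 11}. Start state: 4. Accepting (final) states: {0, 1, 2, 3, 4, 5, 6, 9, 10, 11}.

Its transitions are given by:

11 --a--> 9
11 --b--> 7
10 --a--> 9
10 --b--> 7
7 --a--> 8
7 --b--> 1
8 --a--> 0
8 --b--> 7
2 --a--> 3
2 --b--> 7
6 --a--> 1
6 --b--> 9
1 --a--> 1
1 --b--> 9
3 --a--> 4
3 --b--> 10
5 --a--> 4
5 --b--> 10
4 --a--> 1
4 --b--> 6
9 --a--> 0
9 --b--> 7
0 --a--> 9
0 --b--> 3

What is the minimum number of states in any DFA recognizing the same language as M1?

8

First remove the unreachable states {2,5,11}; 9 states remain.
P0 = {0,1,3,4,6,9,10} | {7,8}.
On input b, block {0,1,3,4,6,9,10} splits into {0,1,3,4,6} and {9,10}.
Split {0,1,3,4,6} by δ(·,a) → {1,3,4,6} and {0}.
On input b, block {1,3,4,6} splits into {1,3,6} and {4}.
On input a, block {1,3,6} splits into {1,6} and {3}.
Refine {7,8} on symbol a: members go to different blocks, giving {7} and {8}.
On input a, block {9,10} splits into {9} and {10}.
The partition is now stable with 8 blocks: {1,6} | {7} | {9} | {0} | {4} | {3} | {8} | {10}.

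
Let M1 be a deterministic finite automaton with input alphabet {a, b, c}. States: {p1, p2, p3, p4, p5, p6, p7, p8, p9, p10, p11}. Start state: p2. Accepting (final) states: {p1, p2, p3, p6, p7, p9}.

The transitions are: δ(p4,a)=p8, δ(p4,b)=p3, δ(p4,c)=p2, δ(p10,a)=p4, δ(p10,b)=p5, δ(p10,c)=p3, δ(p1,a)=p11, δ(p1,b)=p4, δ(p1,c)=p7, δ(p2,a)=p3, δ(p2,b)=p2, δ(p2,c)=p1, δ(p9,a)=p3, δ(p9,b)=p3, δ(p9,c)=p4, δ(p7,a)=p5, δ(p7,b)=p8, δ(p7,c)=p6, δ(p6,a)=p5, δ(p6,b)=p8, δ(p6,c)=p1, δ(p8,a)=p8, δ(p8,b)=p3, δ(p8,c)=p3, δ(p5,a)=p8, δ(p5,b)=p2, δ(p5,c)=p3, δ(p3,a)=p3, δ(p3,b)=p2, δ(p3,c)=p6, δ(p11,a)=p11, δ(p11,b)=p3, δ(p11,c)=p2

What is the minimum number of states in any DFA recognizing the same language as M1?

Reachable states from the start: {p1,p2,p3,p4,p5,p6,p7,p8,p11}. Unreachable: {p9,p10} — drop them.
P0 = {p1,p2,p3,p6,p7} | {p4,p5,p8,p11}.
Split {p1,p2,p3,p6,p7} by δ(·,a) → {p1,p6,p7} and {p2,p3}.
The partition is now stable with 3 blocks: {p1,p6,p7} | {p4,p5,p8,p11} | {p2,p3}.

3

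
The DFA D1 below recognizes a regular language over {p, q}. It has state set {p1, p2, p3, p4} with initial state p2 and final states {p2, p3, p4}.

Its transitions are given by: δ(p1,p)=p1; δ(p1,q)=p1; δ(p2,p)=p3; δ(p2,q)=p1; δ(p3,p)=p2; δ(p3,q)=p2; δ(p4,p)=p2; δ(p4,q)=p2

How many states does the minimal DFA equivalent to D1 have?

3

States {p4} cannot be reached from the start state, so discard them.
P0 = {p2,p3} | {p1}.
Split {p2,p3} by δ(·,q) → {p2} and {p3}.
Stable partition: {p2} | {p1} | {p3} — 3 equivalence classes.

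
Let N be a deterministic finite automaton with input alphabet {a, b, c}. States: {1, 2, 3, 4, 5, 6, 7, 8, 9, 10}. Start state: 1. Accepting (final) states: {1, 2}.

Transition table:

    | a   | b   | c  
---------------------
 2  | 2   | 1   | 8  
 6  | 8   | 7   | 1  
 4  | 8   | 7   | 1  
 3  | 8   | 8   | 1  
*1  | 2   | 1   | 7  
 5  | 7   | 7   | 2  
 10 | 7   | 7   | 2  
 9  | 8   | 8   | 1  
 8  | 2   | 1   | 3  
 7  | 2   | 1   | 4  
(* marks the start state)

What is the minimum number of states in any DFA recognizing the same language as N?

3

States {5,6,9,10} cannot be reached from the start state, so discard them.
P0 = {1,2} | {3,4,7,8}.
Refine {3,4,7,8} on symbol a: members go to different blocks, giving {3,4} and {7,8}.
No further refinement is possible. Final partition (3 blocks): {1,2} | {3,4} | {7,8}.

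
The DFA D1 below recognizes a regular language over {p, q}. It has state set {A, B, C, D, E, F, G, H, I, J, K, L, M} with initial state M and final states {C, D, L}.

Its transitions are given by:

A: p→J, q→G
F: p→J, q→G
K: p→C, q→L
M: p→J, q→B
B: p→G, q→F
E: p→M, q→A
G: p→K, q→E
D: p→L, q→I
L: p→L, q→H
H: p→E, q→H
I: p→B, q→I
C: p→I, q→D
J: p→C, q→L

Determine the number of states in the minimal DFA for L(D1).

7

All states are reachable from the start state.
P0 = {C,D,L} | {A,B,E,F,G,H,I,J,K,M}.
Refine {C,D,L} on symbol p: members go to different blocks, giving {D,L} and {C}.
Split {A,B,E,F,G,H,I,J,K,M} by δ(·,p) → {A,B,E,F,G,H,I,M} and {J,K}.
Split {A,B,E,F,G,H,I,M} by δ(·,p) → {A,F,G,M} and {B,E,H,I}.
On input q, block {A,F,G,M} splits into {A,F} and {G,M}.
On input p, block {B,E,H,I} splits into {B,E} and {H,I}.
Stable partition: {D,L} | {A,F} | {C} | {J,K} | {B,E} | {G,M} | {H,I} — 7 equivalence classes.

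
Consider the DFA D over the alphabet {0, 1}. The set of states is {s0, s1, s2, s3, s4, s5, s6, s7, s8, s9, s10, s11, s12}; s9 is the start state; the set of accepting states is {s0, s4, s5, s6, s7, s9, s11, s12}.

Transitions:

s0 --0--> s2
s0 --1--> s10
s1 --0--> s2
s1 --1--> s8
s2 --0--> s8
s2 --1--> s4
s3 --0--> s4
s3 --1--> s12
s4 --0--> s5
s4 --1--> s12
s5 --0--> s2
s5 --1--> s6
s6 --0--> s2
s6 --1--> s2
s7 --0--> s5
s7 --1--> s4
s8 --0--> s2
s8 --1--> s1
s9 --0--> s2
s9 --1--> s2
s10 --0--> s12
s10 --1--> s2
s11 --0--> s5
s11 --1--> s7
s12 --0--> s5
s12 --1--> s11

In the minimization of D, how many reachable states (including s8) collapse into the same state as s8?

2

First remove the unreachable states {s0,s3,s10}; 10 states remain.
Start with accepting vs non-accepting: {s4,s5,s6,s7,s9,s11,s12} | {s1,s2,s8}.
On input 0, block {s4,s5,s6,s7,s9,s11,s12} splits into {s4,s7,s11,s12} and {s5,s6,s9}.
Refine {s1,s2,s8} on symbol 1: members go to different blocks, giving {s1,s8} and {s2}.
On input 1, block {s5,s6,s9} splits into {s6,s9} and {s5}.
Stable partition: {s4,s7,s11,s12} | {s1,s8} | {s6,s9} | {s2} | {s5} — 5 equivalence classes.
State s8 belongs to the block {s1,s8}, which has 2 states.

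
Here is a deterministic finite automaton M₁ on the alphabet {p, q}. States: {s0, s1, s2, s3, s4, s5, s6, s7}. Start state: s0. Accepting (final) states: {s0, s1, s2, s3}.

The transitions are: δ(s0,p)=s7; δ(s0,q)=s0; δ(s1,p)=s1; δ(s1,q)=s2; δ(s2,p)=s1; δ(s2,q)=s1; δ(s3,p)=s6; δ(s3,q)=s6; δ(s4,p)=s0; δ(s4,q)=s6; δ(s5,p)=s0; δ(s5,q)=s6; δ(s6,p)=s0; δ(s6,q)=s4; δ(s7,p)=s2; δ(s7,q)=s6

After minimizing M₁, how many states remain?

First remove the unreachable states {s3,s5}; 6 states remain.
Start with accepting vs non-accepting: {s0,s1,s2} | {s4,s6,s7}.
Split {s0,s1,s2} by δ(·,p) → {s1,s2} and {s0}.
Split {s4,s6,s7} by δ(·,p) → {s4,s6} and {s7}.
Stable partition: {s1,s2} | {s4,s6} | {s0} | {s7} — 4 equivalence classes.

4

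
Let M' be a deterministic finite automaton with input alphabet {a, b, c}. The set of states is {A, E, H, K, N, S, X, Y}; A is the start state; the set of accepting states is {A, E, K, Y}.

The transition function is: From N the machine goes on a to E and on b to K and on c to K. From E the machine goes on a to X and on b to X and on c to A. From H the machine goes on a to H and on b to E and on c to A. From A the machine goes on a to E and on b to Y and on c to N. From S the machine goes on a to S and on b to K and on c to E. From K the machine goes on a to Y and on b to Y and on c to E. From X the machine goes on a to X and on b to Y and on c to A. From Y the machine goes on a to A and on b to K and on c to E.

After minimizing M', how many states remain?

6

First remove the unreachable states {H,S}; 6 states remain.
Initial partition by acceptance: {A,E,K,Y} | {N,X}.
Refine {A,E,K,Y} on symbol a: members go to different blocks, giving {A,K,Y} and {E}.
Split {A,K,Y} by δ(·,a) → {K,Y} and {A}.
Split {K,Y} by δ(·,a) → {Y} and {K}.
On input a, block {N,X} splits into {N} and {X}.
The partition is now stable with 6 blocks: {Y} | {N} | {E} | {A} | {K} | {X}.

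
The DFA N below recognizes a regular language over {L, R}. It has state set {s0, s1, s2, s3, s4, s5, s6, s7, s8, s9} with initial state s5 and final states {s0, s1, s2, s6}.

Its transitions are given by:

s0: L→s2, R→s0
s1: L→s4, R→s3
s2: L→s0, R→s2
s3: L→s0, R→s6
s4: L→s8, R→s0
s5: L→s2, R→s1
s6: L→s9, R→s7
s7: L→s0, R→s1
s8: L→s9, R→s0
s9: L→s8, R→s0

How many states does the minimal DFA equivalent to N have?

4

Every state is reachable, so we keep all 10.
Initial partition by acceptance: {s0,s1,s2,s6} | {s3,s4,s5,s7,s8,s9}.
Split {s0,s1,s2,s6} by δ(·,L) → {s0,s2} and {s1,s6}.
Refine {s3,s4,s5,s7,s8,s9} on symbol L: members go to different blocks, giving {s3,s5,s7} and {s4,s8,s9}.
The partition is now stable with 4 blocks: {s0,s2} | {s3,s5,s7} | {s1,s6} | {s4,s8,s9}.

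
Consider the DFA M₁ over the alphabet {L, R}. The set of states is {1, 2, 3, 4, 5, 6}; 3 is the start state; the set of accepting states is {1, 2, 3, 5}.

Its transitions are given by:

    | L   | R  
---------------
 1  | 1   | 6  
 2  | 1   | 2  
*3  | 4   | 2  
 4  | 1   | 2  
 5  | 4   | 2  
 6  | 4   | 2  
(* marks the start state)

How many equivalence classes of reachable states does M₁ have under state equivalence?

5

States {5} cannot be reached from the start state, so discard them.
P0 = {1,2,3} | {4,6}.
On input L, block {1,2,3} splits into {1,2} and {3}.
On input R, block {1,2} splits into {1} and {2}.
Split {4,6} by δ(·,L) → {4} and {6}.
No further refinement is possible. Final partition (5 blocks): {1} | {4} | {3} | {2} | {6}.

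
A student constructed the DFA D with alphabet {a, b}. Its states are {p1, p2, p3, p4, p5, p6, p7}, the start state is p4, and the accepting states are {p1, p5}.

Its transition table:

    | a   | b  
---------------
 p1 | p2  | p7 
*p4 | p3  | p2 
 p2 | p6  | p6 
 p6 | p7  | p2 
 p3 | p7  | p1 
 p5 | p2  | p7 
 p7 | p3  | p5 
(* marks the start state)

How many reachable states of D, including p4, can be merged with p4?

Every state is reachable, so we keep all 7.
P0 = {p1,p5} | {p2,p3,p4,p6,p7}.
Split {p2,p3,p4,p6,p7} by δ(·,b) → {p2,p4,p6} and {p3,p7}.
Refine {p2,p4,p6} on symbol a: members go to different blocks, giving {p4,p6} and {p2}.
No further refinement is possible. Final partition (4 blocks): {p1,p5} | {p4,p6} | {p3,p7} | {p2}.
State p4 belongs to the block {p4,p6}, which has 2 states.

2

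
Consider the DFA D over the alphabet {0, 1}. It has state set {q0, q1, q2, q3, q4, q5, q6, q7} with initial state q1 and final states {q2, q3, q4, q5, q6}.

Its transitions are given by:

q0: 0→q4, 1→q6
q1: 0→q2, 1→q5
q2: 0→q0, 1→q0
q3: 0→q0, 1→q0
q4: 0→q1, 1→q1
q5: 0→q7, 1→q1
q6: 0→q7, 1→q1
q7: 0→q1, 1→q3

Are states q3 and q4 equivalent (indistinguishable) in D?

Initial partition by acceptance: {q2,q3,q4,q5,q6} | {q0,q1,q7}.
On input 0, block {q0,q1,q7} splits into {q0,q1} and {q7}.
Split {q2,q3,q4,q5,q6} by δ(·,0) → {q2,q3,q4} and {q5,q6}.
Stable partition: {q2,q3,q4} | {q0,q1} | {q7} | {q5,q6} — 4 equivalence classes.
q3 and q4 lie in the same block of the stable partition, so they are equivalent — no string distinguishes them.

Yes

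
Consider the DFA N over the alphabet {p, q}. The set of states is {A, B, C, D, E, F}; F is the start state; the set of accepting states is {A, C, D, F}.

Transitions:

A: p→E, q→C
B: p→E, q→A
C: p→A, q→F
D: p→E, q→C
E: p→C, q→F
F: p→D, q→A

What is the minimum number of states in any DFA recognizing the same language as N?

First remove the unreachable states {B}; 5 states remain.
P0 = {A,C,D,F} | {E}.
On input p, block {A,C,D,F} splits into {A,D} and {C,F}.
On input q, block {C,F} splits into {C} and {F}.
The partition is now stable with 4 blocks: {A,D} | {E} | {C} | {F}.

4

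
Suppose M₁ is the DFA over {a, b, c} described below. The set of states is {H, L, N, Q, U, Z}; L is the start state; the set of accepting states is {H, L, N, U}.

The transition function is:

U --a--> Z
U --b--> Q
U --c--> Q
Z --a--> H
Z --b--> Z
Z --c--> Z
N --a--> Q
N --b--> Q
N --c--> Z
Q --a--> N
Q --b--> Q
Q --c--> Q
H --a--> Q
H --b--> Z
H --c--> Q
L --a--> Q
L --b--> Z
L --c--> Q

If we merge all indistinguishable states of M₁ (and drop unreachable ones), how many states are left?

2

First remove the unreachable states {U}; 5 states remain.
Initial partition by acceptance: {H,L,N} | {Q,Z}.
Stable partition: {H,L,N} | {Q,Z} — 2 equivalence classes.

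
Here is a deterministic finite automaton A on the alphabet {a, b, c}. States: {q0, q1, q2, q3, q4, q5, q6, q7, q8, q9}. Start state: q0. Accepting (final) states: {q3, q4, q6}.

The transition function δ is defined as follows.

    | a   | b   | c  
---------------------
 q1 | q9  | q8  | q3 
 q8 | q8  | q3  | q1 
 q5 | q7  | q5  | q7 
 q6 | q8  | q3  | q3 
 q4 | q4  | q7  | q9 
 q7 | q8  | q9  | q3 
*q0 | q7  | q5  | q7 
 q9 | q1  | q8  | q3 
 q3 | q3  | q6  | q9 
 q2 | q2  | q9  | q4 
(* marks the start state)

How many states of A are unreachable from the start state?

2

No path from q0 leads to q2, q4; the other 8 states are all reachable.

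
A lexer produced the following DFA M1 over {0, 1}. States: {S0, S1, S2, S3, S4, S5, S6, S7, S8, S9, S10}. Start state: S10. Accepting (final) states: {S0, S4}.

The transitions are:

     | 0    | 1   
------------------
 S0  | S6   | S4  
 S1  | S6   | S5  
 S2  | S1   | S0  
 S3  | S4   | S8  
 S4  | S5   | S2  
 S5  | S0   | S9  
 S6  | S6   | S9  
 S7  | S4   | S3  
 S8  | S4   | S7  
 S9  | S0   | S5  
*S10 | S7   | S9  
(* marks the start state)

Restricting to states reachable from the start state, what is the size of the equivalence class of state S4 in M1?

All states are reachable from the start state.
P0 = {S0,S4} | {S1,S2,S3,S5,S6,S7,S8,S9,S10}.
Refine {S0,S4} on symbol 1: members go to different blocks, giving {S0} and {S4}.
On input 0, block {S1,S2,S3,S5,S6,S7,S8,S9,S10} splits into {S1,S2,S6,S10} and {S3,S7,S8} and {S5,S9}.
Split {S1,S2,S6,S10} by δ(·,0) → {S1,S2,S6} and {S10}.
Refine {S1,S2,S6} on symbol 1: members go to different blocks, giving {S1,S6} and {S2}.
Stable partition: {S0} | {S1,S6} | {S4} | {S3,S7,S8} | {S5,S9} | {S10} | {S2} — 7 equivalence classes.
The equivalence class containing S4 is {S4}, of size 1.

1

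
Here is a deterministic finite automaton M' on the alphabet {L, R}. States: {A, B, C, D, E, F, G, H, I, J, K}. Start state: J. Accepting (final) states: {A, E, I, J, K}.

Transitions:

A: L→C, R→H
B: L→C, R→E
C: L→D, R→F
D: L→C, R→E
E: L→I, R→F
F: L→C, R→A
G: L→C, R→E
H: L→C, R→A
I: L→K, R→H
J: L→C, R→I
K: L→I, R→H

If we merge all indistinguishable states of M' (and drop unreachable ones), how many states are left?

6

First remove the unreachable states {B,G}; 9 states remain.
Start with accepting vs non-accepting: {A,E,I,J,K} | {C,D,F,H}.
On input L, block {A,E,I,J,K} splits into {E,I,K} and {A,J}.
Split {C,D,F,H} by δ(·,R) → {F,H} and {C} and {D}.
Refine {A,J} on symbol R: members go to different blocks, giving {A} and {J}.
The partition is now stable with 6 blocks: {E,I,K} | {F,H} | {A} | {C} | {D} | {J}.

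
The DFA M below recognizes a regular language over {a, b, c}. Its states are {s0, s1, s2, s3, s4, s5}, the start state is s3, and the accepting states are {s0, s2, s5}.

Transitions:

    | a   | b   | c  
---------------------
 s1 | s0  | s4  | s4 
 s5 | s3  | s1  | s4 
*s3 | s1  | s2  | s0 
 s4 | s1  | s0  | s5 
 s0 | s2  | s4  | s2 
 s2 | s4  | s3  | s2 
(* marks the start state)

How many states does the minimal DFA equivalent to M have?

All states are reachable from the start state.
Start with accepting vs non-accepting: {s0,s2,s5} | {s1,s3,s4}.
On input a, block {s0,s2,s5} splits into {s2,s5} and {s0}.
Split {s2,s5} by δ(·,c) → {s2} and {s5}.
Split {s1,s3,s4} by δ(·,a) → {s3,s4} and {s1}.
Split {s3,s4} by δ(·,b) → {s3} and {s4}.
The partition is now stable with 6 blocks: {s2} | {s3} | {s0} | {s5} | {s1} | {s4}.

6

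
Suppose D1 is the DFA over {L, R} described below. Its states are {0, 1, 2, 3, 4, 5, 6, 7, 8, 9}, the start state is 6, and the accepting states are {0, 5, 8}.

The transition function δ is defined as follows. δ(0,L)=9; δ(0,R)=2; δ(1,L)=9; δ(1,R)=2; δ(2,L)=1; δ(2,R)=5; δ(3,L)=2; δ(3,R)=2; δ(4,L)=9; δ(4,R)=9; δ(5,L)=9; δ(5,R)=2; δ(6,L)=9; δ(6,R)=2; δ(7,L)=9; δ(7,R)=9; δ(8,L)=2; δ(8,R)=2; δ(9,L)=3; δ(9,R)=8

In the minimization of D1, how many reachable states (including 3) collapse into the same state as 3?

Reachable states from the start: {1,2,3,5,6,8,9}. Unreachable: {0,4,7} — drop them.
Start with accepting vs non-accepting: {5,8} | {1,2,3,6,9}.
Split {1,2,3,6,9} by δ(·,R) → {1,3,6} and {2,9}.
No further refinement is possible. Final partition (3 blocks): {5,8} | {1,3,6} | {2,9}.
The equivalence class containing 3 is {1,3,6}, of size 3.

3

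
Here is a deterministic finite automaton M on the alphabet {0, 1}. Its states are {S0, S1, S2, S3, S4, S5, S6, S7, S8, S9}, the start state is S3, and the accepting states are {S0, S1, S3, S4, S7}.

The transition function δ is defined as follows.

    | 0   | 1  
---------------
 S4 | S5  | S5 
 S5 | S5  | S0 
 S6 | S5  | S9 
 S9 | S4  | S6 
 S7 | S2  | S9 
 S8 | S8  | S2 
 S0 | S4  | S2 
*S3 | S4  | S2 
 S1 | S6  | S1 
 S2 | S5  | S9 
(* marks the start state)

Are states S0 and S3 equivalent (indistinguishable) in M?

States {S1,S7,S8} cannot be reached from the start state, so discard them.
P0 = {S0,S3,S4} | {S2,S5,S6,S9}.
Split {S0,S3,S4} by δ(·,0) → {S0,S3} and {S4}.
Refine {S2,S5,S6,S9} on symbol 0: members go to different blocks, giving {S2,S5,S6} and {S9}.
Refine {S2,S5,S6} on symbol 1: members go to different blocks, giving {S2,S6} and {S5}.
The partition is now stable with 5 blocks: {S0,S3} | {S2,S6} | {S4} | {S9} | {S5}.
S0 and S3 lie in the same block of the stable partition, so they are equivalent — no string distinguishes them.

Yes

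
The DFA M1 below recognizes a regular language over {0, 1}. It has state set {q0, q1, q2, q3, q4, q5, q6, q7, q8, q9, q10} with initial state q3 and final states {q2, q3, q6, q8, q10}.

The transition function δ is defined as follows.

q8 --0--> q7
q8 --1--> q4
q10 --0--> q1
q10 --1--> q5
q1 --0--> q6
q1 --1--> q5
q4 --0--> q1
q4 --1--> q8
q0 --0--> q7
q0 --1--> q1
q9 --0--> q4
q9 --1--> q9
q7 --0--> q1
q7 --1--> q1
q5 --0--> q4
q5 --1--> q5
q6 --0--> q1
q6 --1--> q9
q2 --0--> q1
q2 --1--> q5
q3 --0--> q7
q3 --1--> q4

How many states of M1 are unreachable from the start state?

3

BFS from q3 reaches {q1, q3, q4, q5, q6, q7, q8, q9}; the 3 state(s) q0, q2, q10 are never visited.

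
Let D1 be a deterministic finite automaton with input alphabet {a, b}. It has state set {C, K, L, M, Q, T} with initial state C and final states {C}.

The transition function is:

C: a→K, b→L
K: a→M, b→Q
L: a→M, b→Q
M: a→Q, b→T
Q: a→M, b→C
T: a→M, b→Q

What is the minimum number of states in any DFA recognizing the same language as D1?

Start with accepting vs non-accepting: {C} | {K,L,M,Q,T}.
Refine {K,L,M,Q,T} on symbol b: members go to different blocks, giving {K,L,M,T} and {Q}.
Refine {K,L,M,T} on symbol a: members go to different blocks, giving {K,L,T} and {M}.
The partition is now stable with 4 blocks: {C} | {K,L,T} | {Q} | {M}.

4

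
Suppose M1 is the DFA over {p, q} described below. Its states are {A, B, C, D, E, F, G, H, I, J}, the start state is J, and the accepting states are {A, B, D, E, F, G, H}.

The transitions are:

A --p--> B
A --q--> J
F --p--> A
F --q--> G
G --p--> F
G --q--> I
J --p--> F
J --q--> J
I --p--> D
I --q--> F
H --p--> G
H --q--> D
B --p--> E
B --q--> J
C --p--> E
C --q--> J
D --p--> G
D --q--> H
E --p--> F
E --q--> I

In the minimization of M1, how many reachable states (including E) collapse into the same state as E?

2

First remove the unreachable states {C}; 9 states remain.
Start with accepting vs non-accepting: {A,B,D,E,F,G,H} | {I,J}.
Split {A,B,D,E,F,G,H} by δ(·,q) → {A,B,E,G} and {D,F,H}.
Refine {A,B,E,G} on symbol p: members go to different blocks, giving {A,B} and {E,G}.
Split {A,B} by δ(·,p) → {A} and {B}.
Refine {I,J} on symbol q: members go to different blocks, giving {I} and {J}.
On input p, block {D,F,H} splits into {D,H} and {F}.
The partition is now stable with 7 blocks: {A} | {I} | {D,H} | {E,G} | {B} | {J} | {F}.
The equivalence class containing E is {E,G}, of size 2.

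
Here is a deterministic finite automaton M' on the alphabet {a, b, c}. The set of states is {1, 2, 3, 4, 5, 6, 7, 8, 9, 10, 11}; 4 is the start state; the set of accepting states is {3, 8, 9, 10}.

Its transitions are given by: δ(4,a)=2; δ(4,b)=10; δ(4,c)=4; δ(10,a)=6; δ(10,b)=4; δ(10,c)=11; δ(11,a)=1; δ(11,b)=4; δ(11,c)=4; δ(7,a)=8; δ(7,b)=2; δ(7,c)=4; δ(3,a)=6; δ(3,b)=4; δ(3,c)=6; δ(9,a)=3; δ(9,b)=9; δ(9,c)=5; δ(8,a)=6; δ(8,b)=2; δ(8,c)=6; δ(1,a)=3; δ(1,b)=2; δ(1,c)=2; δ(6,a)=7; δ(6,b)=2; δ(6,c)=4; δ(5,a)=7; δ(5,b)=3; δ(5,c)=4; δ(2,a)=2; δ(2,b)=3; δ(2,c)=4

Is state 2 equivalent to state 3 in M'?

No

States {5,9} cannot be reached from the start state, so discard them.
Start with accepting vs non-accepting: {3,8,10} | {1,2,4,6,7,11}.
On input a, block {1,2,4,6,7,11} splits into {2,4,6,11} and {1,7}.
Refine {2,4,6,11} on symbol a: members go to different blocks, giving {2,4} and {6,11}.
The partition is now stable with 4 blocks: {3,8,10} | {2,4} | {1,7} | {6,11}.
2 and 3 end up in different blocks, so they are distinguishable. For instance, the string 'ε' is accepted from only 3.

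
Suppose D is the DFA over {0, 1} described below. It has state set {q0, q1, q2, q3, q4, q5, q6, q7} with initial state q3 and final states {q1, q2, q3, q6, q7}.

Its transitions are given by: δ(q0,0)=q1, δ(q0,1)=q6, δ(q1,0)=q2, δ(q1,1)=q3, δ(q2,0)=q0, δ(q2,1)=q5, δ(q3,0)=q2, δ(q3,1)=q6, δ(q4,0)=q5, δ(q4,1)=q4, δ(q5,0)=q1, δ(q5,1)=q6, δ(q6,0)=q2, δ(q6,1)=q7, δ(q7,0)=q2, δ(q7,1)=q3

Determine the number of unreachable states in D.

1

Starting at q3 and following transitions, the reachable set is {q0, q1, q2, q3, q5, q6, q7}. That leaves q4 unreachable — 1 in total.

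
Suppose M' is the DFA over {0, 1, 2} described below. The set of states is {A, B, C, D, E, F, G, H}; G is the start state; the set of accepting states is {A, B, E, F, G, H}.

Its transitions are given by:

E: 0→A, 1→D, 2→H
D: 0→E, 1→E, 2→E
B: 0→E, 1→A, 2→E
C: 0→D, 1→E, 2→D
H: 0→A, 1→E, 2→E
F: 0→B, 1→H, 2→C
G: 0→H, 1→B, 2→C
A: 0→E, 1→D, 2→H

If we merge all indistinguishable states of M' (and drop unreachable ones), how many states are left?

States {F} cannot be reached from the start state, so discard them.
Initial partition by acceptance: {A,B,E,G,H} | {C,D}.
Split {A,B,E,G,H} by δ(·,1) → {B,G,H} and {A,E}.
On input 0, block {B,G,H} splits into {B,H} and {G}.
On input 0, block {C,D} splits into {C} and {D}.
No further refinement is possible. Final partition (5 blocks): {B,H} | {C} | {A,E} | {G} | {D}.

5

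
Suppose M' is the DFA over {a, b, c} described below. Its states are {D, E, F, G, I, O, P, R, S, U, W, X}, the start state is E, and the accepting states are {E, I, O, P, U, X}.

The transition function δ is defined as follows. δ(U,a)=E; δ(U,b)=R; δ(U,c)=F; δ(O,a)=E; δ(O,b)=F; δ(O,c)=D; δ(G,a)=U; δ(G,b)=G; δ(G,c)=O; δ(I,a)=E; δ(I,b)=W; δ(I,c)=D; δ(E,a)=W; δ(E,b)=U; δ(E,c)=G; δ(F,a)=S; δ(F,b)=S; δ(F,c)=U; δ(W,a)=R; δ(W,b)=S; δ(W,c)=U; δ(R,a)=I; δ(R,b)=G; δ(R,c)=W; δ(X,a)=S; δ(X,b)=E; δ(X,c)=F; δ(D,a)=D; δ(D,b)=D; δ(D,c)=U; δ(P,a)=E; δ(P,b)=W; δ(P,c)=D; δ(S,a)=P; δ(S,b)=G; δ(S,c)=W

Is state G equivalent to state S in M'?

No

States {X} cannot be reached from the start state, so discard them.
P0 = {E,I,O,P,U} | {D,F,G,R,S,W}.
Refine {E,I,O,P,U} on symbol a: members go to different blocks, giving {I,O,P,U} and {E}.
Refine {D,F,G,R,S,W} on symbol a: members go to different blocks, giving {D,F,W} and {G,R,S}.
Split {I,O,P,U} by δ(·,b) → {I,O,P} and {U}.
On input a, block {D,F,W} splits into {F,W} and {D}.
Split {G,R,S} by δ(·,a) → {R,S} and {G}.
No further refinement is possible. Final partition (7 blocks): {I,O,P} | {F,W} | {E} | {R,S} | {U} | {D} | {G}.
G and S end up in different blocks, so they are distinguishable. For instance, the string 'c' is accepted from only G.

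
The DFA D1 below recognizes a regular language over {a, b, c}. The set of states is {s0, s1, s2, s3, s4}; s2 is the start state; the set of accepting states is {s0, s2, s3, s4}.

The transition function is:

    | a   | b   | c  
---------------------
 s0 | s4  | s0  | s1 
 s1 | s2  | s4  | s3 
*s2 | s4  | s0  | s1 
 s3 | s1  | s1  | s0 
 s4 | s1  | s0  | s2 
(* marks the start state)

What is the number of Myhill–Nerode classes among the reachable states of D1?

4

Every state is reachable, so we keep all 5.
P0 = {s0,s2,s3,s4} | {s1}.
Refine {s0,s2,s3,s4} on symbol a: members go to different blocks, giving {s0,s2} and {s3,s4}.
Split {s3,s4} by δ(·,b) → {s3} and {s4}.
The partition is now stable with 4 blocks: {s0,s2} | {s1} | {s3} | {s4}.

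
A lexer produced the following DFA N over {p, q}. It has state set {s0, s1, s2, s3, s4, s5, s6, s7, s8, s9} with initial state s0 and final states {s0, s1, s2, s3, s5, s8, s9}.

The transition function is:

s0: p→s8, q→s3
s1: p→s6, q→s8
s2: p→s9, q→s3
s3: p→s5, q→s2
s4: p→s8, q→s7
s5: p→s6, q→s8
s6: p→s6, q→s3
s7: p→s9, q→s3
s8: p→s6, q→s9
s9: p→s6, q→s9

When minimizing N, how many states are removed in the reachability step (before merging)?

3

Starting at s0 and following transitions, the reachable set is {s0, s2, s3, s5, s6, s8, s9}. That leaves s1, s4, s7 unreachable — 3 in total.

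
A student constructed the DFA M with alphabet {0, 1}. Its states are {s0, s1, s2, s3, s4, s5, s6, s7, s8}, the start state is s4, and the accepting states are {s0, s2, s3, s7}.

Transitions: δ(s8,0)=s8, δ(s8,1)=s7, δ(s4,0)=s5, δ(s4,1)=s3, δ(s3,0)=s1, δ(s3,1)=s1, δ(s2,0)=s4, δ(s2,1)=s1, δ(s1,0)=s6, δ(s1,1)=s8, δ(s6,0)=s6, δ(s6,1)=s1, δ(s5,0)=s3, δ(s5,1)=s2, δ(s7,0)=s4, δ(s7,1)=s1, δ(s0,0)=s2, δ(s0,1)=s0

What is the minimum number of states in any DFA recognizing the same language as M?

First remove the unreachable states {s0}; 8 states remain.
P0 = {s2,s3,s7} | {s1,s4,s5,s6,s8}.
Refine {s1,s4,s5,s6,s8} on symbol 0: members go to different blocks, giving {s1,s4,s6,s8} and {s5}.
On input 0, block {s1,s4,s6,s8} splits into {s1,s6,s8} and {s4}.
Refine {s2,s3,s7} on symbol 0: members go to different blocks, giving {s2,s7} and {s3}.
On input 1, block {s1,s6,s8} splits into {s1,s6} and {s8}.
On input 1, block {s1,s6} splits into {s1} and {s6}.
No further refinement is possible. Final partition (7 blocks): {s2,s7} | {s1} | {s5} | {s4} | {s3} | {s8} | {s6}.

7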